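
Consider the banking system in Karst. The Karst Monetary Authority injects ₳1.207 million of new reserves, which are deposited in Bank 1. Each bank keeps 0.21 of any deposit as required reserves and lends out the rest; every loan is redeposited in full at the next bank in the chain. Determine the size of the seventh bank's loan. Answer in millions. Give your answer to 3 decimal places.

₳0.232 million

Each bank lends a fraction (1 − rr) = 0.7900 of the deposit it receives, so Bank 7 receives 1.207·0.7900^6 and lends 1.207·0.7900^7 ≈ 0.2318 million.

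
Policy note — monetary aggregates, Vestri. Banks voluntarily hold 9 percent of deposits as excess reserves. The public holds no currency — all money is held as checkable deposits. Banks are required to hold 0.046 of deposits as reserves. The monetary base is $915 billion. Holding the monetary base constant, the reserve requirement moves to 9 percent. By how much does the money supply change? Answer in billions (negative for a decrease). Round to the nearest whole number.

-1645 billion

Initially m₁ = 1 / (0.046 + 0.09) ≈ 7.3529, so M₁ = 7.3529 × 915 = 6727.9035 billion.
After the change m₂ = 1 / (0.09 + 0.09) ≈ 5.5556, so M₂ = 5.5556 × 915 = 5083.374 billion.
ΔM = M₂ − M₁ = 5083.374 − 6727.9035 = -1644.5295 billion.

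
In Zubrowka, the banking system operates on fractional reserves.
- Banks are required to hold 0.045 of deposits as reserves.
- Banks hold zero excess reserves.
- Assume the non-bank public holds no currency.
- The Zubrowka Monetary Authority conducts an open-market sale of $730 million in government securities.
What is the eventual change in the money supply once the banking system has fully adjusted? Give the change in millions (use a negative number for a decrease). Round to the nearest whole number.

The simple money multiplier is m = 1/rr = 1/0.045 ≈ 22.2222.
An open-market sale reduces the monetary base by 730 million, so ΔM = m × ΔMB = 22.2222 × (−730) = -16222.206 million.

-16222 million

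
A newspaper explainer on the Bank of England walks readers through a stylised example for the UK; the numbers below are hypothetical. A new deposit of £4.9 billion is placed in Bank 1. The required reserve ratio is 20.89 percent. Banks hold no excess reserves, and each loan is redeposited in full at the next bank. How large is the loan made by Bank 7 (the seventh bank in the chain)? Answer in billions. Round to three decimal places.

£0.950 billion

Each bank lends a fraction (1 − rr) = 0.7911 of the deposit it receives, so Bank 7 receives 4.9·0.7911^6 and lends 4.9·0.7911^7 ≈ 0.9502 billion.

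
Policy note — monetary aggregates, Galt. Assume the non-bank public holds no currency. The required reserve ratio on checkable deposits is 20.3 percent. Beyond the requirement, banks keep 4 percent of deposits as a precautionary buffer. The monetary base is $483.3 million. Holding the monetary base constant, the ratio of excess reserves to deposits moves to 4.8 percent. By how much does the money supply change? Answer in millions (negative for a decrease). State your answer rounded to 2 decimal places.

-63.39 million

Initially m₁ = 1 / (0.203 + 0.04) ≈ 4.115226, so M₁ = 4.115226 × 483.3 ≈ 1988.8887 million.
After the change m₂ = 1 / (0.203 + 0.048) ≈ 3.984064, so M₂ = 3.984064 × 483.3 ≈ 1925.4981 million.
ΔM = M₂ − M₁ = 1925.4981 − 1988.8887 = -63.3906 million.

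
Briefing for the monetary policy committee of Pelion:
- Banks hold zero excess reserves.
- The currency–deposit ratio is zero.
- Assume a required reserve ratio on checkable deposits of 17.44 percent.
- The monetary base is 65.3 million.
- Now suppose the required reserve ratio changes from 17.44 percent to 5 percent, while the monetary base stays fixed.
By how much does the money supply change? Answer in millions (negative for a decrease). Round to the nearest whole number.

Initially m₁ = 1 / (0.1744) ≈ 5.7339, so M₁ = 5.7339 × 65.3 ≈ 374.4237 million.
After the change m₂ = 1 / (0.05) = 20, so M₂ = 20 × 65.3 = 1306 million.
ΔM = M₂ − M₁ = 1306 − 374.4237 = 931.5763 million.

932 million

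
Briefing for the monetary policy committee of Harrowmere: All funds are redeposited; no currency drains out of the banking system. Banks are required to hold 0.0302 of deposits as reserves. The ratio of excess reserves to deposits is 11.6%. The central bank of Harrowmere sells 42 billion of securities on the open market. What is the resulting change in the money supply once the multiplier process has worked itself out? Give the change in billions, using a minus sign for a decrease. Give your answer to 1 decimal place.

-287.3 billion

The money multiplier is m = 1 / (rr + e) = 1 / (0.0302 + 0.116) ≈ 6.8399.
The sale removes 42 billion of base, so ΔM = m × ΔMB = 6.8399 × (−42) = -287.2758 billion.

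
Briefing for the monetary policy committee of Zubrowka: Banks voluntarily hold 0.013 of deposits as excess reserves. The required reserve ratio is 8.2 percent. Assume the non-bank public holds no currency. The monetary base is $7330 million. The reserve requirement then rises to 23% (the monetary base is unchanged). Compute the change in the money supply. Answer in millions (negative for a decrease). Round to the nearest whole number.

-46993 million

Initially m₁ = 1 / (0.082 + 0.013) ≈ 10.52632, so M₁ = 10.52632 × 7330 = 77157.9256 million.
After the change m₂ = 1 / (0.23 + 0.013) ≈ 4.11523, so M₂ = 4.11523 × 7330 = 30164.6359 million.
ΔM = M₂ − M₁ = 30164.6359 − 77157.9256 = -46993.2897 million.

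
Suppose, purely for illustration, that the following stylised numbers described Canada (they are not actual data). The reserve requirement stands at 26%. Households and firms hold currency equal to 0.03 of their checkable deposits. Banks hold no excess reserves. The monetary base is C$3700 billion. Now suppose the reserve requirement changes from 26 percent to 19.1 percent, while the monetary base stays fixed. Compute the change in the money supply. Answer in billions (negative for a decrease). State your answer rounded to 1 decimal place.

C$4103.0 billion

Initially m₁ = (1 + 0.03) / (0.26 + 0.03) ≈ 3.551724, so M₁ = 3.551724 × 3700 = 13141.3788 billion.
After the change m₂ = (1 + 0.03) / (0.191 + 0.03) ≈ 4.660633, so M₂ = 4.660633 × 3700 = 17244.3421 billion.
ΔM = M₂ − M₁ = 17244.3421 − 13141.3788 = 4102.9633 billion.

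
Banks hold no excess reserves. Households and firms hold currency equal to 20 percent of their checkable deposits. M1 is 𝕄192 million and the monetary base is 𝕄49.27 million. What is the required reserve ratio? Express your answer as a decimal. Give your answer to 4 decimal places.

Using m = M/MB = 192/49.27 ≈ 3.896895. Since m = (1 + c)/(c + rr + e), the denominator satisfies c + rr + e = (1 + c)/m = (1 + 0.2) / 3.896895 ≈ 0.307937.
With c = 0.2 and e = 0, the required reserve ratio is 0.307937 − 0.2 − 0 = 0.107937.

0.1079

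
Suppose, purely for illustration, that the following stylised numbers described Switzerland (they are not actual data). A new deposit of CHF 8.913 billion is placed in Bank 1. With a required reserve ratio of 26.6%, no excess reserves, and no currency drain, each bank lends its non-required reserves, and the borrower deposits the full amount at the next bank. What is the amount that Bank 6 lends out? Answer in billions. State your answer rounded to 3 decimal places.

Each bank lends a fraction (1 − rr) = 0.7340 of the deposit it receives, so Bank 6 receives 8.913·0.7340^5 and lends 8.913·0.7340^6 ≈ 1.3938 billion.

CHF 1.394 billion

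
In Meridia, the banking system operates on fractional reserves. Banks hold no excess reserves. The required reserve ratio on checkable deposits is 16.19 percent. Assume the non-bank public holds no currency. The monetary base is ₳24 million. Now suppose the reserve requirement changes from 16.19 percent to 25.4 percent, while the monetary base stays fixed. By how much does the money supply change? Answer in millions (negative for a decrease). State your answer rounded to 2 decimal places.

-53.75 million

Initially m₁ = 1 / (0.1619) ≈ 6.17665, so M₁ = 6.17665 × 24 = 148.2396 million.
After the change m₂ = 1 / (0.254) ≈ 3.93701, so M₂ = 3.93701 × 24 ≈ 94.4882 million.
ΔM = M₂ − M₁ = 94.4882 − 148.2396 = -53.7514 million.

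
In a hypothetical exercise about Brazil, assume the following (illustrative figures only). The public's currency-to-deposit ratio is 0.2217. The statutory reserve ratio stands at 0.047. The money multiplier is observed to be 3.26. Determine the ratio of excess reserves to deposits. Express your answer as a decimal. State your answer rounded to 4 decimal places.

0.1061

Using m = 3.26. Since m = (1 + c)/(c + rr + e), the denominator satisfies c + rr + e = (1 + c)/m = (1 + 0.2217) / 3.26 ≈ 0.374755.
With c = 0.2217 and rr = 0.047, the ratio of excess reserves to deposits is 0.374755 − 0.2217 − 0.047 = 0.106055.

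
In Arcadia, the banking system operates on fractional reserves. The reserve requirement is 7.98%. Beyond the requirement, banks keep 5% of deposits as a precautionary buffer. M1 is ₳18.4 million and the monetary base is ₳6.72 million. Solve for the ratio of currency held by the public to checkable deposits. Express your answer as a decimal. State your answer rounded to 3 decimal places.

Using m = M/MB = 18.4/6.72 ≈ 2.738095. From m = (1 + c)/(c + rr + e), rearranging gives 1 + c = m·(c + rr + e), so c·(1 − m) = m·(rr + e) − 1.
Hence c = [m·(rr + e) − 1]/(1 − m) = [2.738095 × (0.0798 + 0.05) − 1] / (1 − 2.738095) ≈ 0.370863.

0.371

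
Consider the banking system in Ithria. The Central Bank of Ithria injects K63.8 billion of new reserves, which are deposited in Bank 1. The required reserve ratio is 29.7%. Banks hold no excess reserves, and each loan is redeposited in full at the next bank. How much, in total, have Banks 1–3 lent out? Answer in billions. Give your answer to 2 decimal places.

Bank i lends (1 − rr)^i of the original deposit: Bank 1 lends 63.8·0.7030 = 44.8514, Bank 2 lends 63.8·0.7030² ≈ 31.5305, and so on.
Summing a geometric series: total = 63.8·[0.7030·(1 − 0.7030^3) / (1 − 0.7030)] ≈ 98.5479 billion.

K98.55 billion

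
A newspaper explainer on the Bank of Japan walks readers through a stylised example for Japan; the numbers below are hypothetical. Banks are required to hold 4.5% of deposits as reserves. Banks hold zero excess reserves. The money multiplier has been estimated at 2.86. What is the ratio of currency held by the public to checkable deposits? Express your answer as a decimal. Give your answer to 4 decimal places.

Using m = 2.86. From m = (1 + c)/(c + rr + e), rearranging gives 1 + c = m·(c + rr + e), so c·(1 − m) = m·(rr + e) − 1.
Hence c = [m·(rr + e) − 1]/(1 − m) = [2.86 × (0.045 + 0) − 1] / (1 − 2.86) ≈ 0.468441.

0.4684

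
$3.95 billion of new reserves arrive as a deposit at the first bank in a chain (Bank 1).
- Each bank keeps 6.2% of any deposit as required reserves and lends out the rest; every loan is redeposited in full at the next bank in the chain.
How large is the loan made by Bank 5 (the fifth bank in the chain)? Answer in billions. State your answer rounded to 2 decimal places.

$2.87 billion

Each bank lends a fraction (1 − rr) = 0.9380 of the deposit it receives, so Bank 5 receives 3.95·0.9380^4 and lends 3.95·0.9380^5 ≈ 2.8682 billion.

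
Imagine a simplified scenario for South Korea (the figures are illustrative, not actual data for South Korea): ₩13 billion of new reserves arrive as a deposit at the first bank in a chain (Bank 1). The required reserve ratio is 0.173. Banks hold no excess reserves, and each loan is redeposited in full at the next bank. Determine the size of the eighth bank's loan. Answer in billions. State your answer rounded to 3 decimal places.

Each bank lends a fraction (1 − rr) = 0.8270 of the deposit it receives, so Bank 8 receives 13·0.8270^7 and lends 13·0.8270^8 ≈ 2.8444 billion.

₩2.844 billion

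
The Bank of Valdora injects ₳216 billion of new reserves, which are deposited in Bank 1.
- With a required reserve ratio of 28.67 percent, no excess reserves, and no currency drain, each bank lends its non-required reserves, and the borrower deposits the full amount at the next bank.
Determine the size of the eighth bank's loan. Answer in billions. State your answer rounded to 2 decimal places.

Each bank lends a fraction (1 − rr) = 0.7133 of the deposit it receives, so Bank 8 receives 216·0.7133^7 and lends 216·0.7133^8 ≈ 14.4754 billion.

₳14.48 billion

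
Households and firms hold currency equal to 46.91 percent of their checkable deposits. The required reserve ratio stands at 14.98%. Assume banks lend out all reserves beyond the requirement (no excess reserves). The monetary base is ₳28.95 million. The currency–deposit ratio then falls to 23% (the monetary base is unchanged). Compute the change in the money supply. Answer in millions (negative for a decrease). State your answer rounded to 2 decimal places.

₳25.04 million

Initially m₁ = (1 + 0.4691) / (0.1498 + 0.4691) ≈ 2.37373, so M₁ = 2.37373 × 28.95 ≈ 68.7195 million.
After the change m₂ = (1 + 0.23) / (0.1498 + 0.23) ≈ 3.23855, so M₂ = 3.23855 × 28.95 ≈ 93.756 million.
ΔM = M₂ − M₁ = 93.756 − 68.7195 = 25.0365 million.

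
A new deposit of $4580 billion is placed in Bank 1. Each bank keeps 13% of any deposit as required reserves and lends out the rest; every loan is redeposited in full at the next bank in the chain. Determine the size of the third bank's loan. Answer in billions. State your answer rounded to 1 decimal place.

$3015.9 billion

Each bank lends a fraction (1 − rr) = 0.8700 of the deposit it receives, so Bank 3 receives 4580·0.8700^2 and lends 4580·0.8700^3 ≈ 3015.9437 billion.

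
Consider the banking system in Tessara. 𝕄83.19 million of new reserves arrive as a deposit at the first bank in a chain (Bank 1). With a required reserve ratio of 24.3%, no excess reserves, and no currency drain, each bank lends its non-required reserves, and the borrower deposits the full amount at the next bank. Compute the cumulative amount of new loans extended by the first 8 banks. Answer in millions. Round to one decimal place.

Bank i lends (1 − rr)^i of the original deposit: Bank 1 lends 83.19·0.7570 ≈ 62.9748, Bank 2 lends 83.19·0.7570² ≈ 47.6719, and so on.
Summing a geometric series: total = 83.19·[0.7570·(1 − 0.7570^8) / (1 − 0.7570)] ≈ 231.2092 million.

𝕄231.2 million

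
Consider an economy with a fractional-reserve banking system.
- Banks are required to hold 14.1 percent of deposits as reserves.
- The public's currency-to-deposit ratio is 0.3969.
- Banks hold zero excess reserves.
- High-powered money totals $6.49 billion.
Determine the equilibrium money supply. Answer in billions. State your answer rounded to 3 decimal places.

The money multiplier is m = (1 + c) / (rr + c) = (1 + 0.3969) / (0.141 + 0.3969) ≈ 2.59695.
So M = m × MB = 2.59695 × 6.49 ≈ 16.8542 billion.

$16.854 billion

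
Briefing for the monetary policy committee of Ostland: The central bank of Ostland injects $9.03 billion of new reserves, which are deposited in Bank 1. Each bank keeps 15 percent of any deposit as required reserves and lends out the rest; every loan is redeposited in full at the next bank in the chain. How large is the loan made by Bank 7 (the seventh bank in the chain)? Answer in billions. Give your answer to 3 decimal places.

Each bank lends a fraction (1 − rr) = 0.8500 of the deposit it receives, so Bank 7 receives 9.03·0.8500^6 and lends 9.03·0.8500^7 ≈ 2.8948 billion.

$2.895 billion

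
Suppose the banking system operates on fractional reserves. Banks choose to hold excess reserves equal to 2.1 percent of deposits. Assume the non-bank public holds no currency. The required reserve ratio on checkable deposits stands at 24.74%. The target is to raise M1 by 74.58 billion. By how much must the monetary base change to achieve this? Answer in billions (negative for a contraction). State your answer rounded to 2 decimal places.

20.02 billion

The money multiplier is m = 1 / (rr + e) = 1 / (0.2474 + 0.021) ≈ 3.72578.
ΔMB = ΔM / m = (+74.58) / 3.72578 ≈ 20.0173 billion.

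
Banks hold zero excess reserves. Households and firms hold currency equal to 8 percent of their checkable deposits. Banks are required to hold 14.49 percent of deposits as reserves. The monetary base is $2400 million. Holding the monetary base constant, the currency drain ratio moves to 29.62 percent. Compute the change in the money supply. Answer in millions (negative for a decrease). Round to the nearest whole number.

-4473 million

Initially m₁ = (1 + 0.08) / (0.1449 + 0.08) ≈ 4.80213, so M₁ = 4.80213 × 2400 = 11525.112 million.
After the change m₂ = (1 + 0.2962) / (0.1449 + 0.2962) ≈ 2.93856, so M₂ = 2.93856 × 2400 = 7052.544 million.
ΔM = M₂ − M₁ = 7052.544 − 11525.112 = -4472.568 million.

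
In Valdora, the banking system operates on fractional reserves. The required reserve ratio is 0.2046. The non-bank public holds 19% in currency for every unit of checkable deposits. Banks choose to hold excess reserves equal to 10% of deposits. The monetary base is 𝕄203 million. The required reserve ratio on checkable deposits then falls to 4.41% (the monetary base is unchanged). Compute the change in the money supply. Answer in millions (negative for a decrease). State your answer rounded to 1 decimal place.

Initially m₁ = (1 + 0.19) / (0.2046 + 0.1 + 0.19) ≈ 2.40598, so M₁ = 2.40598 × 203 ≈ 488.4139 million.
After the change m₂ = (1 + 0.19) / (0.0441 + 0.1 + 0.19) ≈ 3.56181, so M₂ = 3.56181 × 203 ≈ 723.0474 million.
ΔM = M₂ − M₁ = 723.0474 − 488.4139 = 234.6335 million.

𝕄234.6 million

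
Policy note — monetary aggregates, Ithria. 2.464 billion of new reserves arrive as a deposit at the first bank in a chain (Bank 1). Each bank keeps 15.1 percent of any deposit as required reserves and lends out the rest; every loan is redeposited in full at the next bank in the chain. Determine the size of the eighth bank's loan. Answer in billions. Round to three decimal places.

Each bank lends a fraction (1 − rr) = 0.8490 of the deposit it receives, so Bank 8 receives 2.464·0.8490^7 and lends 2.464·0.8490^8 ≈ 0.6651 billion.

0.665 billion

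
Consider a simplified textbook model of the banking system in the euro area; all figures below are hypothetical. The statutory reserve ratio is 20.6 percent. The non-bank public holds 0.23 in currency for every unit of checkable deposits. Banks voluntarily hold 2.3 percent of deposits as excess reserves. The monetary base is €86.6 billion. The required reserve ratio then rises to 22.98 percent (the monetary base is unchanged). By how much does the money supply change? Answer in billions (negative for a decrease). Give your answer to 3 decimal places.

Initially m₁ = (1 + 0.23) / (0.206 + 0.023 + 0.23) ≈ 2.679739, so M₁ = 2.679739 × 86.6 ≈ 232.0654 billion.
After the change m₂ = (1 + 0.23) / (0.2298 + 0.023 + 0.23) ≈ 2.547639, so M₂ = 2.547639 × 86.6 ≈ 220.6255 billion.
ΔM = M₂ − M₁ = 220.6255 − 232.0654 = -11.4399 billion.

-11.440 billion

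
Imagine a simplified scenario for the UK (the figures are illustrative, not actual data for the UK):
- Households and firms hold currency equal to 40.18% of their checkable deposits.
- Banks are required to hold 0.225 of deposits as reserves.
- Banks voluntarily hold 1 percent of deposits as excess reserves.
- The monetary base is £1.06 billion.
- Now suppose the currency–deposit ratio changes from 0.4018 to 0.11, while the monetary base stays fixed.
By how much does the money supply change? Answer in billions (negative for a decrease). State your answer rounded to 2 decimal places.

£1.08 billion

Initially m₁ = (1 + 0.4018) / (0.225 + 0.01 + 0.4018) ≈ 2.2013, so M₁ = 2.2013 × 1.06 ≈ 2.3334 billion.
After the change m₂ = (1 + 0.11) / (0.225 + 0.01 + 0.11) ≈ 3.2174, so M₂ = 3.2174 × 1.06 ≈ 3.4104 billion.
ΔM = M₂ − M₁ = 3.4104 − 2.3334 = 1.077 billion.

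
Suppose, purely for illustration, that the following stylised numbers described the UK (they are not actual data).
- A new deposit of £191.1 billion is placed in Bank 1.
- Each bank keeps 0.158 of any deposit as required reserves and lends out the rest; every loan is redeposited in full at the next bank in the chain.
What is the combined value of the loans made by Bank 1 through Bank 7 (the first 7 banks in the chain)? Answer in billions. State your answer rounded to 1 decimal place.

Bank i lends (1 − rr)^i of the original deposit: Bank 1 lends 191.1·0.8420 = 160.9062, Bank 2 lends 191.1·0.8420² ≈ 135.4830, and so on.
Summing a geometric series: total = 191.1·[0.8420·(1 − 0.8420^7) / (1 − 0.8420)] ≈ 712.8310 billion.

£712.8 billion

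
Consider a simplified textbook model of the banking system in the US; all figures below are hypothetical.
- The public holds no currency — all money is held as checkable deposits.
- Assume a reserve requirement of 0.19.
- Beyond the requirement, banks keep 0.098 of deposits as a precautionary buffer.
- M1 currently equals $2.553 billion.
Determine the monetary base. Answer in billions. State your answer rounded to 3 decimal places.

$0.735 billion

The money multiplier is m = 1 / (rr + e) = 1 / (0.19 + 0.098) ≈ 3.47222.
MB = M / m = 2.553 / 3.47222 ≈ 0.7353 billion.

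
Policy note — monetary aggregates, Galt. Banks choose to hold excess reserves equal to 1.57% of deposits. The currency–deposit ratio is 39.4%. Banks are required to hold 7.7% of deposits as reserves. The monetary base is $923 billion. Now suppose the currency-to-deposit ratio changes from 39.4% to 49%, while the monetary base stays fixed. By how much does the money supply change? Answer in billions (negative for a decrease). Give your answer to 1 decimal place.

Initially m₁ = (1 + 0.394) / (0.077 + 0.0157 + 0.394) ≈ 2.86419, so M₁ = 2.86419 × 923 ≈ 2643.6474 billion.
After the change m₂ = (1 + 0.49) / (0.077 + 0.0157 + 0.49) ≈ 2.55706, so M₂ = 2.55706 × 923 ≈ 2360.1664 billion.
ΔM = M₂ − M₁ = 2360.1664 − 2643.6474 = -283.481 billion.

-283.5 billion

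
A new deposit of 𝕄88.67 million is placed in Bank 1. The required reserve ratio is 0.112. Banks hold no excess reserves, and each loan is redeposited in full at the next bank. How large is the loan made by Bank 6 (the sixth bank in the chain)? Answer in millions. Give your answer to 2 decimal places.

𝕄43.48 million

Each bank lends a fraction (1 − rr) = 0.8880 of the deposit it receives, so Bank 6 receives 88.67·0.8880^5 and lends 88.67·0.8880^6 ≈ 43.4765 million.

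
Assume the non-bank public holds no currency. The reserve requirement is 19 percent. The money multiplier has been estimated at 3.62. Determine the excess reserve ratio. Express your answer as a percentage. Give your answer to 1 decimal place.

8.6%

Using m = 3.62. Since m = (1 + c)/(c + rr + e), the denominator satisfies c + rr + e = (1 + c)/m = (1 + 0) / 3.62 ≈ 0.276243.
With c = 0 and rr = 0.19, the excess reserve ratio is 0.276243 − 0 − 0.19 = 0.086243.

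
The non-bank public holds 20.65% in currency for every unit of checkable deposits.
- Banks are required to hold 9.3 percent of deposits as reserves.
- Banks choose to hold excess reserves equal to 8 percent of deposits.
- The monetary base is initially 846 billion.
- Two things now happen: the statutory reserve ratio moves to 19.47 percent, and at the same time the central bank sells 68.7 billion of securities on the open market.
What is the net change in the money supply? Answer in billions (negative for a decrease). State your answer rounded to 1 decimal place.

Before: m₁ = (1 + 0.2065) / (0.093 + 0.08 + 0.2065) ≈ 3.17918, MB₁ = 846, so M₁ = 3.17918 × 846 ≈ 2689.5863 billion.
After: m₂ = (1 + 0.2065) / (0.1947 + 0.08 + 0.2065) ≈ 2.50727, MB₂ = 846 − 68.7 = 777.3, so M₂ = 2.50727 × 777.3 ≈ 1948.901 billion.
ΔM = M₂ − M₁ = 1948.901 − 2689.5863 = -740.6853 billion.

-740.7 billion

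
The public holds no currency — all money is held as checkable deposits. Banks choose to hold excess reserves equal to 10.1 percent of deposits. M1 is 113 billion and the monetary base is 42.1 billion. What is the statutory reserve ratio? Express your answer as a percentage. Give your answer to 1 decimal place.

Using m = M/MB = 113/42.1 ≈ 2.684086. Since m = (1 + c)/(c + rr + e), the denominator satisfies c + rr + e = (1 + c)/m = (1 + 0) / 2.684086 ≈ 0.372566.
With c = 0 and e = 0.101, the statutory reserve ratio is 0.372566 − 0 − 0.101 = 0.271566.

27.2%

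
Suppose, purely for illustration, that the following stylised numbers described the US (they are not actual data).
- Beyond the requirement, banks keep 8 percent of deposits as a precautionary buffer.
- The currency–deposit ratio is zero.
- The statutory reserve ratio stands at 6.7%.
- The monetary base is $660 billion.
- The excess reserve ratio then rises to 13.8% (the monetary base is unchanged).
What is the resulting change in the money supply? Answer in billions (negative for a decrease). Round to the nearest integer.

Initially m₁ = 1 / (0.067 + 0.08) ≈ 6.8027, so M₁ = 6.8027 × 660 = 4489.782 billion.
After the change m₂ = 1 / (0.067 + 0.138) ≈ 4.8780, so M₂ = 4.8780 × 660 = 3219.48 billion.
ΔM = M₂ − M₁ = 3219.48 − 4489.782 = -1270.302 billion.

-1270 billion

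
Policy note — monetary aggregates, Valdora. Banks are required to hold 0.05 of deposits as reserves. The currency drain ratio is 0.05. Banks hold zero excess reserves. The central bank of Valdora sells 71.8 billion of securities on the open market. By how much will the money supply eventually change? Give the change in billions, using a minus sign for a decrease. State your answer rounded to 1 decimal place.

The money multiplier is m = (1 + c) / (rr + c) = (1 + 0.05) / (0.05 + 0.05) = 10.5.
The sale removes 71.8 billion of base, so ΔM = m × ΔMB = 10.5 × (−71.8) = -753.9 billion.

-753.9 billion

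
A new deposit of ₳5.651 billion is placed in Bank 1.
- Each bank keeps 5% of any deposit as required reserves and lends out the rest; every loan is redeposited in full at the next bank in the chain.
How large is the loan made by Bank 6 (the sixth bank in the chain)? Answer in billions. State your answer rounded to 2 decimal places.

Each bank lends a fraction (1 − rr) = 0.9500 of the deposit it receives, so Bank 6 receives 5.651·0.9500^5 and lends 5.651·0.9500^6 ≈ 4.1540 billion.

₳4.15 billion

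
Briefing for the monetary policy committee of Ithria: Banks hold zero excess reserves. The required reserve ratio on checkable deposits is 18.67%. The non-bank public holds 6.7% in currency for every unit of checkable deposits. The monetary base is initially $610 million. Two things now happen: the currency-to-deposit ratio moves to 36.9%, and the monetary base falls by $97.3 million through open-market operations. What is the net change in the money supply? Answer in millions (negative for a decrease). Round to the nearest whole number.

-1302 million

Before: m₁ = (1 + 0.067) / (0.1867 + 0.067) ≈ 4.2058, MB₁ = 610, so M₁ = 4.2058 × 610 = 2565.538 million.
After: m₂ = (1 + 0.369) / (0.1867 + 0.369) ≈ 2.4636, MB₂ = 610 − 97.3 = 512.7, so M₂ = 2.4636 × 512.7 ≈ 1263.0877 million.
ΔM = M₂ − M₁ = 1263.0877 − 2565.538 = -1302.4503 million.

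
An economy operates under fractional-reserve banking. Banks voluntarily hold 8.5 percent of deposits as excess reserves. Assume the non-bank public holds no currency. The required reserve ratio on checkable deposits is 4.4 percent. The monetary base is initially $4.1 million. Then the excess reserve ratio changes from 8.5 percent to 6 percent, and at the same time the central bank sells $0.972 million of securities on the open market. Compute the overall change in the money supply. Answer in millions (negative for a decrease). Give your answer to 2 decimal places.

Before: m₁ = 1 / (0.044 + 0.085) ≈ 7.7519, MB₁ = 4.1, so M₁ = 7.7519 × 4.1 ≈ 31.7828 million.
After: m₂ = 1 / (0.044 + 0.06) ≈ 9.6154, MB₂ = 4.1 − 0.972 = 3.128, so M₂ = 9.6154 × 3.128 ≈ 30.077 million.
ΔM = M₂ − M₁ = 30.077 − 31.7828 = -1.7058 million.

-1.71 million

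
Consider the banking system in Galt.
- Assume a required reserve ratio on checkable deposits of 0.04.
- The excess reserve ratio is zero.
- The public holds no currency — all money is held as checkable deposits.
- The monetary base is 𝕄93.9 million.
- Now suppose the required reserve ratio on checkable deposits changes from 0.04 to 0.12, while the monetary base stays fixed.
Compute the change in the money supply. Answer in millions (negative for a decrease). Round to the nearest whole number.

-1565 million

Initially m₁ = 1 / (0.04) = 25, so M₁ = 25 × 93.9 = 2347.5 million.
After the change m₂ = 1 / (0.12) ≈ 8.3333, so M₂ = 8.3333 × 93.9 ≈ 782.4969 million.
ΔM = M₂ − M₁ = 782.4969 − 2347.5 = -1565.0031 million.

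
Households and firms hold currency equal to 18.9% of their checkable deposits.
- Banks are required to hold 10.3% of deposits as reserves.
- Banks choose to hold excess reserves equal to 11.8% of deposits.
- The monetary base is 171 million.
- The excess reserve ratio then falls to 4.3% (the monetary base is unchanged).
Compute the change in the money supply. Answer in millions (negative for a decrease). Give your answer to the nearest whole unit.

111 million

Initially m₁ = (1 + 0.189) / (0.103 + 0.118 + 0.189) = 2.9, so M₁ = 2.9 × 171 = 495.9 million.
After the change m₂ = (1 + 0.189) / (0.103 + 0.043 + 0.189) ≈ 3.5493, so M₂ = 3.5493 × 171 = 606.9303 million.
ΔM = M₂ − M₁ = 606.9303 − 495.9 = 111.0303 million.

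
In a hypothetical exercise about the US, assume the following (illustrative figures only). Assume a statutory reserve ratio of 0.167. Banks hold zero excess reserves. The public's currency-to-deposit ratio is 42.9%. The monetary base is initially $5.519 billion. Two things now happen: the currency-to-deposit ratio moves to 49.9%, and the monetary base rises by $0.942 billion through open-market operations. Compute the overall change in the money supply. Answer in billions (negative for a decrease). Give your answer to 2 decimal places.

$1.31 billion

Before: m₁ = (1 + 0.429) / (0.167 + 0.429) ≈ 2.3977, MB₁ = 5.519, so M₁ = 2.3977 × 5.519 ≈ 13.2329 billion.
After: m₂ = (1 + 0.499) / (0.167 + 0.499) ≈ 2.2508, MB₂ = 5.519 + 0.942 = 6.461, so M₂ = 2.2508 × 6.461 ≈ 14.5424 billion.
ΔM = M₂ − M₁ = 14.5424 − 13.2329 = 1.3095 billion.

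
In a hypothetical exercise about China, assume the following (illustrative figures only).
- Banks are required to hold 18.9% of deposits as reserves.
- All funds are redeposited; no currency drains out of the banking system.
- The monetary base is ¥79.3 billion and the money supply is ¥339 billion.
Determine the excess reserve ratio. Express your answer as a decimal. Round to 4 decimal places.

Using m = M/MB = 339/79.3 ≈ 4.274905. Since m = (1 + c)/(c + rr + e), the denominator satisfies c + rr + e = (1 + c)/m = (1 + 0) / 4.274905 ≈ 0.233923.
With c = 0 and rr = 0.189, the excess reserve ratio is 0.233923 − 0 − 0.189 = 0.044923.

0.0449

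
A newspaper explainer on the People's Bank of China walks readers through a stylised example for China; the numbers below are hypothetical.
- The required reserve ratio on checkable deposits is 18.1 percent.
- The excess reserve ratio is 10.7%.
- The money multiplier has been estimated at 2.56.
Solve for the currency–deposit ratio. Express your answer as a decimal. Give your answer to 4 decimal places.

Using m = 2.56. From m = (1 + c)/(c + rr + e), rearranging gives 1 + c = m·(c + rr + e), so c·(1 − m) = m·(rr + e) − 1.
Hence c = [m·(rr + e) − 1]/(1 − m) = [2.56 × (0.181 + 0.107) − 1] / (1 − 2.56) ≈ 0.168410.

0.1684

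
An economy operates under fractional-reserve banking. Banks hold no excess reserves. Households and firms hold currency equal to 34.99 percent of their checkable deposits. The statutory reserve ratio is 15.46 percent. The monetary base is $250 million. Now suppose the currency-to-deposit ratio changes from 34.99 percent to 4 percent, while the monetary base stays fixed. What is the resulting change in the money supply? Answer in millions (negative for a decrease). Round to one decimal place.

$667.1 million

Initially m₁ = (1 + 0.3499) / (0.1546 + 0.3499) ≈ 2.67572, so M₁ = 2.67572 × 250 = 668.93 million.
After the change m₂ = (1 + 0.04) / (0.1546 + 0.04) ≈ 5.34430, so M₂ = 5.34430 × 250 = 1336.075 million.
ΔM = M₂ − M₁ = 1336.075 − 668.93 = 667.145 million.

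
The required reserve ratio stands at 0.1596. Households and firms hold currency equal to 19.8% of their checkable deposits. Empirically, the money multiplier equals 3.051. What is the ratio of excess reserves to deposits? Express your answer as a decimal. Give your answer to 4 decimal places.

Using m = 3.051. Since m = (1 + c)/(c + rr + e), the denominator satisfies c + rr + e = (1 + c)/m = (1 + 0.198) / 3.051 ≈ 0.392658.
With c = 0.198 and rr = 0.1596, the ratio of excess reserves to deposits is 0.392658 − 0.198 − 0.1596 = 0.035058.

0.0351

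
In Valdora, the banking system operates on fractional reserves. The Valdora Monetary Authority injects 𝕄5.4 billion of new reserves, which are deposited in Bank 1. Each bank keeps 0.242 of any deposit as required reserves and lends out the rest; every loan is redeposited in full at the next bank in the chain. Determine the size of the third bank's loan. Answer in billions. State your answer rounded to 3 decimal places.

𝕄2.352 billion

Each bank lends a fraction (1 − rr) = 0.7580 of the deposit it receives, so Bank 3 receives 5.4·0.7580^2 and lends 5.4·0.7580^3 ≈ 2.3518 billion.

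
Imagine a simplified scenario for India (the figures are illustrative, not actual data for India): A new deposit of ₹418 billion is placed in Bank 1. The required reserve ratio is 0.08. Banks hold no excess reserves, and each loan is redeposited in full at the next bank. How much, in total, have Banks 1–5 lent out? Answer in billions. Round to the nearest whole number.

Bank i lends (1 − rr)^i of the original deposit: Bank 1 lends 418·0.9200 = 384.5600, Bank 2 lends 418·0.9200² = 353.7952, and so on.
Summing a geometric series: total = 418·[0.9200·(1 − 0.9200^5) / (1 − 0.9200)] ≈ 1638.7951 billion.

₹1639 billion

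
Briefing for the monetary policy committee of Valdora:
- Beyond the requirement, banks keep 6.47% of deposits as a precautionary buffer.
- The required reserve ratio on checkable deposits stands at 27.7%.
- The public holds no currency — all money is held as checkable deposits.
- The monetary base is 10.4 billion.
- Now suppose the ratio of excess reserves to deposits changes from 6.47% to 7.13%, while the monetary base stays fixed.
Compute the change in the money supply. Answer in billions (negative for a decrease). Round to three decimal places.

Initially m₁ = 1 / (0.277 + 0.0647) ≈ 2.926544, so M₁ = 2.926544 × 10.4 ≈ 30.4361 billion.
After the change m₂ = 1 / (0.277 + 0.0713) ≈ 2.871088, so M₂ = 2.871088 × 10.4 ≈ 29.8593 billion.
ΔM = M₂ − M₁ = 29.8593 − 30.4361 = -0.5768 billion.

-0.577 billion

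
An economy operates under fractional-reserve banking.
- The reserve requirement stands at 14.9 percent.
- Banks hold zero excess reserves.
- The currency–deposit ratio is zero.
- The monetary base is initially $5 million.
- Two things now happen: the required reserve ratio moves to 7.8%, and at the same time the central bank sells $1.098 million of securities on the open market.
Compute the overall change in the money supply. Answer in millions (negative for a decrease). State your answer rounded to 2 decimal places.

Before: m₁ = 1 / (0.149) ≈ 6.7114, MB₁ = 5, so M₁ = 6.7114 × 5 = 33.557 million.
After: m₂ = 1 / (0.078) ≈ 12.8205, MB₂ = 5 − 1.098 = 3.902, so M₂ = 12.8205 × 3.902 ≈ 50.0256 million.
ΔM = M₂ − M₁ = 50.0256 − 33.557 = 16.4686 million.

$16.47 million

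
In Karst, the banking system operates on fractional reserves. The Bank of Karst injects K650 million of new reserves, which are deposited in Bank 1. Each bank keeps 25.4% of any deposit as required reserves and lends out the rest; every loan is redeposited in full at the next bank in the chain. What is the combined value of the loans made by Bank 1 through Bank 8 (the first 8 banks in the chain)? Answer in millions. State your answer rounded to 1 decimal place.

K1725.9 million

Bank i lends (1 − rr)^i of the original deposit: Bank 1 lends 650·0.7460 = 484.9000, Bank 2 lends 650·0.7460² = 361.7354, and so on.
Summing a geometric series: total = 650·[0.7460·(1 − 0.7460^8) / (1 − 0.7460)] ≈ 1725.9379 million.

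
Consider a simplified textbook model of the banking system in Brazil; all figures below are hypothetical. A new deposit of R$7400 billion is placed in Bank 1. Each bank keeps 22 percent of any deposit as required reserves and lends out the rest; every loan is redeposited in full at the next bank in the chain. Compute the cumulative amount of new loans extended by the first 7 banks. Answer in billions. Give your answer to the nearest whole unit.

R$21628 billion

Bank i lends (1 − rr)^i of the original deposit: Bank 1 lends 7400·0.7800 = 5772.0000, Bank 2 lends 7400·0.7800² = 4502.1600, and so on.
Summing a geometric series: total = 7400·[0.7800·(1 − 0.7800^7) / (1 − 0.7800)] ≈ 21627.7971 billion.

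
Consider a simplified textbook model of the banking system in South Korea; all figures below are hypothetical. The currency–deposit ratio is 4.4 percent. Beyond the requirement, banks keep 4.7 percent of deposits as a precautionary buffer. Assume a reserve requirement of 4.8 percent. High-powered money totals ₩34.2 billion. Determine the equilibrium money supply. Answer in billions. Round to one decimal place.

The money multiplier is m = (1 + c) / (rr + e + c) = (1 + 0.044) / (0.048 + 0.047 + 0.044) ≈ 7.5108.
So M = m × MB = 7.5108 × 34.2 ≈ 256.8694 billion.

₩256.9 billion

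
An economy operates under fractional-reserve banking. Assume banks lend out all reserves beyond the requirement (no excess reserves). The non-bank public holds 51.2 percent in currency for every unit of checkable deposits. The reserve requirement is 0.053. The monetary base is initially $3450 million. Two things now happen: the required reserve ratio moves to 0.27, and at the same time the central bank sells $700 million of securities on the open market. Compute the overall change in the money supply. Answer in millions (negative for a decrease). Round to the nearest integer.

-3915 million

Before: m₁ = (1 + 0.512) / (0.053 + 0.512) ≈ 2.67611, MB₁ = 3450, so M₁ = 2.67611 × 3450 = 9232.5795 million.
After: m₂ = (1 + 0.512) / (0.27 + 0.512) ≈ 1.93350, MB₂ = 3450 − 700 = 2750, so M₂ = 1.93350 × 2750 = 5317.125 million.
ΔM = M₂ − M₁ = 5317.125 − 9232.5795 = -3915.4545 million.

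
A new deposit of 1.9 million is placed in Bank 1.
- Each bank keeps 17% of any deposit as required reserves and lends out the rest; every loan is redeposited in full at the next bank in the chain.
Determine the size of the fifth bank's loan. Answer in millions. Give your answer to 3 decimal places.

0.748 million

Each bank lends a fraction (1 − rr) = 0.8300 of the deposit it receives, so Bank 5 receives 1.9·0.8300^4 and lends 1.9·0.8300^5 ≈ 0.7484 million.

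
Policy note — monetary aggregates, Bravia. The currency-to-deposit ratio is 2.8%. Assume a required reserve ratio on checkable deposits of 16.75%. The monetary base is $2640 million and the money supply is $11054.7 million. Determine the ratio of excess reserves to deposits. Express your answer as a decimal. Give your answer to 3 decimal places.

Using m = M/MB = 11054.7/2640 ≈ 4.187386. Since m = (1 + c)/(c + rr + e), the denominator satisfies c + rr + e = (1 + c)/m = (1 + 0.028) / 4.187386 ≈ 0.245499.
With c = 0.028 and rr = 0.1675, the ratio of excess reserves to deposits is 0.245499 − 0.028 − 0.1675 = 0.049999.

0.050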